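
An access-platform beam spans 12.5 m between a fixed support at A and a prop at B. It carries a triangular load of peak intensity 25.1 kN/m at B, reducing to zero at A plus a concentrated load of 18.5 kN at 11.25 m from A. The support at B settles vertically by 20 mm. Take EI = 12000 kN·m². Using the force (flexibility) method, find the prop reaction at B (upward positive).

Remove the prop at B; the released (primary) structure is a cantilever built in at A.
Deflection at B on the released cantilever, summing each load's contribution:
  triangular load, peak 25.1 at the free end: 11w₀L⁴/(120EI) = 56173/EI
  point load 18.5 at a = 11.25: Pa²(3L − a)/(6EI) = 10244/EI
  δ_0 = 66416/EI
Flexibility coefficient — unit upward force at B: δ_{BB} = L³/(3EI) = 651/EI.
With EI = 12000 kN·m²: δ_0 = 5.5347 m and δ_{BB} = 0.054253 m/kN.
Compatibility — the beam at B must follow the support down by 0.02 m: δ_0 − R_B·δ_{BB} = 0.02, so R_B = (5.5347 − 0.02)/0.054253 = 101.6 kN.

R_B = 101.6 kN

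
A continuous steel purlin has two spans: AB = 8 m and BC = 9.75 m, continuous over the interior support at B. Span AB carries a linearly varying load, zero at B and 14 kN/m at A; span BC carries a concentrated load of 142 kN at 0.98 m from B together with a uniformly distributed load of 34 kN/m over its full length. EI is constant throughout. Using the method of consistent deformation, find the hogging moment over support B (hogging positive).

Take M_B as the redundant. Released structure: two simple spans AB and BC with a hinge at B.
Rotations at B on the released spans (each span's end-slope, ×1/EI):
  span AB: triangular load, peak 14: 7w₀L³/(360EI) = 139.4/EI
  span BC: point load 142 at a = 0.98: Pab(L + b)/(6LEI) = 386.4/EI
  span BC: UDL 34: wL³/(24EI) = 1313/EI
  relative rotation θ_0 = (139.4 + 1699)/EI = 1839/EI
A unit hogging moment at B produces rotation L₁/(3EI) + L₂/(3EI) = 5.917/EI.
Compatibility: M_B·(L₁+L₂)/(3EI) = θ_0, giving M_B = 310.8 kN·m (hogging).

M_B = 310.8 kN·m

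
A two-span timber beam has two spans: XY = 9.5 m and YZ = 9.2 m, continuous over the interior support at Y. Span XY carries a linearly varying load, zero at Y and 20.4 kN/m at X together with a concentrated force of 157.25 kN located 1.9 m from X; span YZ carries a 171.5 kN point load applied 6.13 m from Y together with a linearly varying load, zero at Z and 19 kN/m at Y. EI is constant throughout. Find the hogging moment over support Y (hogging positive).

Take M_Y as the redundant. Released structure: two simple spans XY and YZ with a hinge at Y.
Discontinuity in slope at Y on the released structure — sum the simple-span end rotations:
  span XY: triangular load, peak 20.4: 7w₀L³/(360EI) = 340.1/EI
  span XY: point load 157.25 at a = 1.9: Pab(L + a)/(6LEI) = 454.1/EI
  span YZ: point load 171.5 at a = 6.13: Pab(L + b)/(6LEI) = 717.4/EI
  span YZ: triangular load, peak 19: w₀L³/(45EI) = 328.8/EI
  relative rotation θ_0 = (794.2 + 1046)/EI = 1840/EI
A unit hogging moment at Y produces rotation L₁/(3EI) + L₂/(3EI) = 6.233/EI.
Compatibility: M_Y·(L₁+L₂)/(3EI) = θ_0, giving M_Y = 295.3 kN·m (hogging).

M_Y = 295.3 kN·m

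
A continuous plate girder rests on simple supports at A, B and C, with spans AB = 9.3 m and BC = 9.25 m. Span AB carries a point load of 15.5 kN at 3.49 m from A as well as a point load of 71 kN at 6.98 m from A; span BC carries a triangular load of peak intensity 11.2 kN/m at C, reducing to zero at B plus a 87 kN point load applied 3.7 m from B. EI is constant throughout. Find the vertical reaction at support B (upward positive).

Insert a hinge at B; M_B is the redundant, and each span becomes simply supported.
Rotations at B on the released spans (each span's end-slope, ×1/EI):
  span AB: point load 15.5 at a = 3.49: Pab(L + a)/(6LEI) = 72.04/EI
  span AB: point load 71 at a = 6.98: Pab(L + a)/(6LEI) = 335.4/EI
  span BC: triangular load, peak 11.2: 7w₀L³/(360EI) = 172.4/EI
  span BC: point load 87 at a = 3.7: Pab(L + b)/(6LEI) = 476.4/EI
  relative rotation θ_0 = (407.5 + 648.8)/EI = 1056/EI
A unit hogging moment at B produces rotation L₁/(3EI) + L₂/(3EI) = 6.183/EI.
Slope continuity at B: θ_0 = M_B·6.183/EI, so M_B = 1056/6.183 = 170.8 kN·m (hogging).
Span AB, ΣM about A with M_B applied at B: R_B^{AB}·9.3 = 549.7 + 170.8, so R_B^{AB} = 77.47 kN and R_A = 86.5 − 77.47 = 9.027 kN.
Span BC, ΣM about C: R_B^{BC}·9.25 = 642.6 + 170.8, so R_B^{BC} = 87.93 kN and R_C = 138.8 − 87.93 = 50.87 kN.
R_B = 77.47 + 87.93 = 165.4 kN.

R_B = 165.4 kN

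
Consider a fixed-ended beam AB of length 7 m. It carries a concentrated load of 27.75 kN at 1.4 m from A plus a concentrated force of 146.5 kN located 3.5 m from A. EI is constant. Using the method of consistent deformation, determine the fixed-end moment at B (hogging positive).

M_B = 134.4 kN·m

Release both end moments; the primary structure is a simply-supported span AB with redundants M_A and M_B.
On the primary (simply-supported) span, the end slopes from the loading are:
  at A: point load 27.75 at a = 1.4: Pab(L + b)/(6LEI) = 65.27/EI
  at B: point load 27.75 at a = 1.4: Pab(L + a)/(6LEI) = 43.51/EI
  at A: point load 146.5 at a = 3.5: Pab(L + b)/(6LEI) = 448.7/EI
  at B: point load 146.5 at a = 3.5: Pab(L + a)/(6LEI) = 448.7/EI
  θ_A0 = 513.9/EI,  θ_B0 = 492.2/EI
Flexibility coefficients: a unit moment at one end gives L/(3EI) there and L/(6EI) at the far end, so f₁₁ = f₂₂ = 2.333/EI and f₁₂ = f₂₁ = 1.167/EI.
Compatibility — zero rotation at each built-in end:
  2.333 M_A + 1.167 M_B = 513.9
  1.167 M_A + 2.333 M_B = 492.2
Solving the pair gives M_A = 153.1 kN·m and M_B = 134.4 kN·m (hogging).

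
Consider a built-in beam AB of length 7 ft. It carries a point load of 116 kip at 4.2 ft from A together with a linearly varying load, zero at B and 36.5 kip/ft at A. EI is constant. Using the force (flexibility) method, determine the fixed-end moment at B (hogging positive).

M_B = 176.5 kip·ft

Release both end moments; the primary structure is a simply-supported span AB with redundants M_A and M_B.
End rotations of the released simple span under the applied load (×1/EI):
  at A: point load 116 at a = 4.2: Pab(L + b)/(6LEI) = 318.3/EI
  at B: point load 116 at a = 4.2: Pab(L + a)/(6LEI) = 363.8/EI
  at A: triangular load, peak 36.5: w₀L³/(45EI) = 278.2/EI
  at B: triangular load, peak 36.5: 7w₀L³/(360EI) = 243.4/EI
  θ_A0 = 596.5/EI,  θ_B0 = 607.2/EI
Flexibility coefficients: a unit moment at one end gives L/(3EI) there and L/(6EI) at the far end, so f₁₁ = f₂₂ = 2.333/EI and f₁₂ = f₂₁ = 1.167/EI.
Compatibility — zero rotation at each built-in end:
  2.333 M_A + 1.167 M_B = 596.5
  1.167 M_A + 2.333 M_B = 607.2
Solving the pair gives M_A = 167.4 kip·ft and M_B = 176.5 kip·ft (hogging).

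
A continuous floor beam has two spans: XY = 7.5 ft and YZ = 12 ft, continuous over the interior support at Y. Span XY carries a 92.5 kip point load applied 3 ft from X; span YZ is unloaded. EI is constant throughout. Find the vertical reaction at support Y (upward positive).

R_Y = 46.71 kip

Insert a hinge at Y; M_Y is the redundant, and each span becomes simply supported.
End slopes at the hinge Y, treating each span as simply supported:
  span XY: point load 92.5 at a = 3: Pab(L + a)/(6LEI) = 291.4/EI
  relative rotation θ_0 = (291.4 + 0)/EI = 291.4/EI
A unit hogging moment at Y produces rotation L₁/(3EI) + L₂/(3EI) = 6.5/EI.
Slope continuity at Y: θ_0 = M_Y·6.5/EI, so M_Y = 291.4/6.5 = 44.83 kip·ft (hogging).
Span XY, ΣM about X with M_Y applied at Y: R_Y^{XY}·7.5 = 277.5 + 44.83, so R_Y^{XY} = 42.98 kip and R_X = 92.5 − 42.98 = 49.52 kip.
Span YZ, ΣM about Z: R_Y^{YZ}·12 = 0 + 44.83, so R_Y^{YZ} = 3.736 kip and R_Z = 0 − 3.736 = -3.736 kip.
R_Y = 42.98 + 3.736 = 46.71 kip.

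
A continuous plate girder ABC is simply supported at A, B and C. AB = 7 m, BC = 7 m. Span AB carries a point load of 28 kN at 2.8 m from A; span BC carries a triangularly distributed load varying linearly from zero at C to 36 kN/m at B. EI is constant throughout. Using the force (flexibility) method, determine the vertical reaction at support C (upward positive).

R_C = 31.25 kN

Insert a hinge at B; M_B is the redundant, and each span becomes simply supported.
Discontinuity in slope at B on the released structure — sum the simple-span end rotations:
  span AB: point load 28 at a = 2.8: Pab(L + a)/(6LEI) = 76.83/EI
  span BC: triangular load, peak 36: w₀L³/(45EI) = 274.4/EI
  relative rotation θ_0 = (76.83 + 274.4)/EI = 351.2/EI
A unit hogging moment at B produces rotation L₁/(3EI) + L₂/(3EI) = 4.667/EI.
Compatibility: M_B·(L₁+L₂)/(3EI) = θ_0, giving M_B = 75.26 kN·m (hogging).
Span BC, ΣM about C: R_B^{BC}·7 = 588 + 75.26, so R_B^{BC} = 94.75 kN and R_C = 126 − 94.75 = 31.25 kN.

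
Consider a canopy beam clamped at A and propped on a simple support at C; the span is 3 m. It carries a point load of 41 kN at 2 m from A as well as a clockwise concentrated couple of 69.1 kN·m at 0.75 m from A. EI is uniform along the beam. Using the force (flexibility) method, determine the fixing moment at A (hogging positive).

M_A = 41.98 kN·m

Release the roller at C. Primary structure: cantilever fixed at A.
Primary-structure tip deflection at C by superposition:
  point load 41 at a = 2: Pa²(3L − a)/(6EI) = 191.3/EI
  clockwise couple 69.1 at a = 0.75: M₀a(2L − a)/(2EI) = 136/EI
  δ_0 = 327.4/EI
Tip deflection under a unit load at C: L³/(3EI) = 9/EI.
Compatibility at C: δ_0 − R_C·δ_{CC} = 0, so R_C = 327.4/9 = 36.37 kN.
Moment equilibrium about A: M_A = Σ(load moments about A) − R_C·L = 151.1 − 36.37×3 = 41.98 kN·m.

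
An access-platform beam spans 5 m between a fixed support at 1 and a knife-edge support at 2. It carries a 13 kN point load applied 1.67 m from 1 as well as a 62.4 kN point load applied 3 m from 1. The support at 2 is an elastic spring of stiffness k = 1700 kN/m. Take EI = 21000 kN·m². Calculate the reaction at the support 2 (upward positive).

Remove the prop at 2; the released (primary) structure is a cantilever built in at 1.
Downward deflection at the released point 2 due to the loads:
  point load 13 at a = 1.67: Pa²(3L − a)/(6EI) = 80.55/EI
  point load 62.4 at a = 3: Pa²(3L − a)/(6EI) = 1123/EI
  δ_0 = 1204/EI
Flexibility coefficient — unit upward force at 2: δ_{22} = L³/(3EI) = 41.67/EI.
With EI = 21000 kN·m²: δ_0 = 0.057321 m and δ_{22} = 0.001984 m/kN.
Compatibility — the spring shortens by R_2/k under the reaction it provides: δ_0 − R_2·δ_{22} = R_2/k. With 1/k = 0.000588 m/kN, R_2 = δ_0 / (δ_{22} + 1/k) = 0.057321 / (0.001984 + 0.000588) = 22.28 kN.

R_2 = 22.28 kN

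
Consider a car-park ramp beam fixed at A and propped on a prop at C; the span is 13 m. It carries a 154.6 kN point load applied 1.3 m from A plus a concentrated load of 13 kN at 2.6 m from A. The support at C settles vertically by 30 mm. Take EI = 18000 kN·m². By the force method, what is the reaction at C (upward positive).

Remove the prop at C; the released (primary) structure is a cantilever built in at A.
Deflection at C on the released cantilever, summing each load's contribution:
  point load 154.6 at a = 1.3: Pa²(3L − a)/(6EI) = 1642/EI
  point load 13 at a = 2.6: Pa²(3L − a)/(6EI) = 533.1/EI
  δ_0 = 2175/EI
Tip deflection under a unit load at C: L³/(3EI) = 732.3/EI.
With EI = 18000 kN·m²: δ_0 = 0.12082 m and δ_{CC} = 0.040685 m/kN.
Compatibility — the beam at C must follow the support down by 0.03 m: δ_0 − R_C·δ_{CC} = 0.03, so R_C = (0.12082 − 0.03)/0.040685 = 2.232 kN.

R_C = 2.232 kN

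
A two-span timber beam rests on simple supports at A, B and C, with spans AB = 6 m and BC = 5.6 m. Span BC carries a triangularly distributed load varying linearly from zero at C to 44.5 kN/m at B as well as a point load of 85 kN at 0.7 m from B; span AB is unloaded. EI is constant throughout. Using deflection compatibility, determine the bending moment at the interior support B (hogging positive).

M_B = 68.48 kN·m

Insert a hinge at B; M_B is the redundant, and each span becomes simply supported.
End slopes at the hinge B, treating each span as simply supported:
  span BC: triangular load, peak 44.5: w₀L³/(45EI) = 173.7/EI
  span BC: point load 85 at a = 0.7: Pab(L + b)/(6LEI) = 91.11/EI
  relative rotation θ_0 = (0 + 264.8)/EI = 264.8/EI
A unit hogging moment at B produces rotation L₁/(3EI) + L₂/(3EI) = 3.867/EI.
Slope continuity at B: θ_0 = M_B·3.867/EI, so M_B = 264.8/3.867 = 68.48 kN·m (hogging).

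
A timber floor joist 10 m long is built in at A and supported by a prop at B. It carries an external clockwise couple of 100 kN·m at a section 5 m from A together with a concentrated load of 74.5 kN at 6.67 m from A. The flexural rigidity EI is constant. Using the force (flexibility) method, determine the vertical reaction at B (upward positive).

Take the reaction at B as the redundant and release it; the primary structure is a cantilever fixed at A.
Deflection at B on the released cantilever, summing each load's contribution:
  clockwise couple 100 at a = 5: M₀a(2L − a)/(2EI) = 3750/EI
  point load 74.5 at a = 6.67: Pa²(3L − a)/(6EI) = 12888/EI
  δ_0 = 16638/EI
Flexibility coefficient — unit upward force at B: δ_{BB} = L³/(3EI) = 333.3/EI.
The prop prevents deflection at B: R_B = δ_0/δ_{BB} = 16638/333.3 = 49.91 kN.

R_B = 49.91 kN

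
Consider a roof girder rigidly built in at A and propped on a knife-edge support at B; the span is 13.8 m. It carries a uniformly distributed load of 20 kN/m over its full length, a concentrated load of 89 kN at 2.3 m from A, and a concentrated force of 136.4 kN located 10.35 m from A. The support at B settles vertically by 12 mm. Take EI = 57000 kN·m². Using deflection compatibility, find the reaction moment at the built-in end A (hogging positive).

M_A = 863.8 kN·m

Take the reaction at B as the redundant and release it; the primary structure is a cantilever fixed at A.
Primary-structure tip deflection at B by superposition:
  UDL 20: wL⁴/(8EI) = 90668/EI
  point load 89 at a = 2.3: Pa²(3L − a)/(6EI) = 3068/EI
  point load 136.4 at a = 10.35: Pa²(3L − a)/(6EI) = 75615/EI
  δ_0 = 169351/EI
Flexibility coefficient — unit upward force at B: δ_{BB} = L³/(3EI) = 876/EI.
With EI = 57000 kN·m²: δ_0 = 2.9711 m and δ_{BB} = 0.015369 m/kN.
Compatibility — the beam at B must follow the support down by 0.012 m: δ_0 − R_B·δ_{BB} = 0.012, so R_B = (2.9711 − 0.012)/0.015369 = 192.5 kN.
Moment equilibrium about A: M_A = Σ(load moments about A) − R_B·L = 3521 − 192.5×13.8 = 863.8 kN·m.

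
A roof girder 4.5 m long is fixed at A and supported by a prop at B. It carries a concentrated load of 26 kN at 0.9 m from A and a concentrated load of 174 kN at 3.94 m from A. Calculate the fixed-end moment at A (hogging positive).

Remove the prop at B; the released (primary) structure is a cantilever built in at A.
Free-end deflection of the primary structure under the applied loading (downward +):
  point load 26 at a = 0.9: Pa²(3L − a)/(6EI) = 44.23/EI
  point load 174 at a = 3.94: Pa²(3L − a)/(6EI) = 4304/EI
  δ_0 = 4348/EI
Tip deflection under a unit load at B: L³/(3EI) = 30.38/EI.
The prop prevents deflection at B: R_B = δ_0/δ_{BB} = 4348/30.38 = 143.1 kN.
Moment equilibrium about A: M_A = Σ(load moments about A) − R_B·L = 709 − 143.1×4.5 = 64.81 kN·m.

M_A = 64.81 kN·m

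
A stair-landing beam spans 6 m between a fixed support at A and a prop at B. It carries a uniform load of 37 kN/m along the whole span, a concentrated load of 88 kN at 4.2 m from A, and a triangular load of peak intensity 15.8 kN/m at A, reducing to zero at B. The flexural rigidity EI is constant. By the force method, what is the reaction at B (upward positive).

Release the roller at B. Primary structure: cantilever fixed at A.
Downward deflection at the released point B due to the loads:
  UDL 37: wL⁴/(8EI) = 5994/EI
  point load 88 at a = 4.2: Pa²(3L − a)/(6EI) = 3570/EI
  triangular load, peak 15.8 at the fixed end: w₀L⁴/(30EI) = 682.6/EI
  δ_0 = 10247/EI
Flexibility coefficient — unit upward force at B: δ_{BB} = L³/(3EI) = 72/EI.
Compatibility at B: δ_0 − R_B·δ_{BB} = 0, so R_B = 10247/72 = 142.3 kN.

R_B = 142.3 kN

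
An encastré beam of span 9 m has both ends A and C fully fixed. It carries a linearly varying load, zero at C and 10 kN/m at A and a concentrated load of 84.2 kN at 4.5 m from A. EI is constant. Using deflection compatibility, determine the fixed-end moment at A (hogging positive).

Release both end moments; the primary structure is a simply-supported span AC with redundants M_A and M_C.
Simple-span end rotations at A and C under the given loads:
  at A: triangular load, peak 10: w₀L³/(45EI) = 162/EI
  at C: triangular load, peak 10: 7w₀L³/(360EI) = 141.8/EI
  at A: point load 84.2 at a = 4.5: Pab(L + b)/(6LEI) = 426.3/EI
  at C: point load 84.2 at a = 4.5: Pab(L + a)/(6LEI) = 426.3/EI
  θ_A0 = 588.3/EI,  θ_C0 = 568/EI
Flexibility coefficients: a unit moment at one end gives L/(3EI) there and L/(6EI) at the far end, so f₁₁ = f₂₂ = 3/EI and f₁₂ = f₂₁ = 1.5/EI.
Compatibility — zero rotation at each built-in end:
  3 M_A + 1.5 M_C = 588.3
  1.5 M_A + 3 M_C = 568
Solving the pair gives M_A = 135.2 kN·m and M_C = 121.7 kN·m (hogging).

M_A = 135.2 kN·m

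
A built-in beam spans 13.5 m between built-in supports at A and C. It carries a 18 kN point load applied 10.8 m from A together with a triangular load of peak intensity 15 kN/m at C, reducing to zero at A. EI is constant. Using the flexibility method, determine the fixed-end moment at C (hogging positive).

Take the two fixed-end moments M_A, M_C as redundants; the released structure is the simple span AC.
On the primary (simply-supported) span, the end slopes from the loading are:
  at A: point load 18 at a = 10.8: Pab(L + b)/(6LEI) = 105/EI
  at C: point load 18 at a = 10.8: Pab(L + a)/(6LEI) = 157.5/EI
  at A: triangular load, peak 15: 7w₀L³/(360EI) = 717.6/EI
  at C: triangular load, peak 15: w₀L³/(45EI) = 820.1/EI
  θ_A0 = 822.6/EI,  θ_C0 = 977.6/EI
Flexibility coefficients: a unit moment at one end gives L/(3EI) there and L/(6EI) at the far end, so f₁₁ = f₂₂ = 4.5/EI and f₁₂ = f₂₁ = 2.25/EI.
Compatibility — zero rotation at each built-in end:
  4.5 M_A + 2.25 M_C = 822.6
  2.25 M_A + 4.5 M_C = 977.6
Solving the pair gives M_A = 98.9 kN·m and M_C = 167.8 kN·m (hogging).

M_C = 167.8 kN·m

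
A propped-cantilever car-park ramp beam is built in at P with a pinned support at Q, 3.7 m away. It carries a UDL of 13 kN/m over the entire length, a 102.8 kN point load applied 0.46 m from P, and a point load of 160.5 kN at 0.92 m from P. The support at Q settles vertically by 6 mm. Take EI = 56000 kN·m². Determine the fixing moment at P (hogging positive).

Choose R_Q as the redundant. The primary structure is the cantilever fixed at P.
Deflection at Q on the released cantilever, summing each load's contribution:
  UDL 13: wL⁴/(8EI) = 304.6/EI
  point load 102.8 at a = 0.46: Pa²(3L − a)/(6EI) = 38.57/EI
  point load 160.5 at a = 0.92: Pa²(3L − a)/(6EI) = 230.5/EI
  δ_0 = 573.6/EI
Flexibility coefficient — unit upward force at Q: δ_{QQ} = L³/(3EI) = 16.88/EI.
With EI = 56000 kN·m²: δ_0 = 0.010243 m and δ_{QQ} = 0.000302 m/kN.
Compatibility — the beam at Q must follow the support down by 0.006 m: δ_0 − R_Q·δ_{QQ} = 0.006, so R_Q = (0.010243 − 0.006)/0.000302 = 14.07 kN.
Moment equilibrium about P: M_P = Σ(load moments about P) − R_Q·L = 283.9 − 14.07×3.7 = 231.9 kN·m.

M_P = 231.9 kN·m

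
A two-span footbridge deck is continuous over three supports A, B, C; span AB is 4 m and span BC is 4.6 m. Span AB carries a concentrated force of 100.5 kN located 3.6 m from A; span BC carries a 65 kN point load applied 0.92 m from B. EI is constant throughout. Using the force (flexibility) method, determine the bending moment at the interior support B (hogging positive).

Insert a hinge at B; M_B is the redundant, and each span becomes simply supported.
Discontinuity in slope at B on the released structure — sum the simple-span end rotations:
  span AB: point load 100.5 at a = 3.6: Pab(L + a)/(6LEI) = 45.83/EI
  span BC: point load 65 at a = 0.92: Pab(L + b)/(6LEI) = 66.02/EI
  relative rotation θ_0 = (45.83 + 66.02)/EI = 111.8/EI
A unit hogging moment at B produces rotation L₁/(3EI) + L₂/(3EI) = 2.867/EI.
Compatibility: M_B·(L₁+L₂)/(3EI) = θ_0, giving M_B = 39.02 kN·m (hogging).

M_B = 39.02 kN·m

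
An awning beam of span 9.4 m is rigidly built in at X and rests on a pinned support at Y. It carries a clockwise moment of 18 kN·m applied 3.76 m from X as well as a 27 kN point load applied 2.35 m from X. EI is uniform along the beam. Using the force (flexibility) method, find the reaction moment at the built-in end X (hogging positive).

Choose R_Y as the redundant. The primary structure is the cantilever fixed at X.
Downward deflection at the released point Y due to the loads:
  clockwise couple 18 at a = 3.76: M₀a(2L − a)/(2EI) = 509/EI
  point load 27 at a = 2.35: Pa²(3L − a)/(6EI) = 642.4/EI
  δ_0 = 1151/EI
Flexibility coefficient — unit upward force at Y: δ_{YY} = L³/(3EI) = 276.9/EI.
Compatibility at Y: δ_0 − R_Y·δ_{YY} = 0, so R_Y = 1151/276.9 = 4.159 kN.
Moment equilibrium about X: M_X = Σ(load moments about X) − R_Y·L = 81.45 − 4.159×9.4 = 42.36 kN·m.

M_X = 42.36 kN·m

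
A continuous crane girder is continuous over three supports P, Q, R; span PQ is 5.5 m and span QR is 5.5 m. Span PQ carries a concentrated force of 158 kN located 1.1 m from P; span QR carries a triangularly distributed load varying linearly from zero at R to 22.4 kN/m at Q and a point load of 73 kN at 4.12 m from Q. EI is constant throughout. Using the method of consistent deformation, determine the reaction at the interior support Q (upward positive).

R_Q = 122.9 kN

Release continuity at Q by inserting a hinge; the redundant is the internal moment M_Q. The primary structure is two simply-supported spans PQ and QR.
End slopes at the hinge Q, treating each span as simply supported:
  span PQ: point load 158 at a = 1.1: Pab(L + a)/(6LEI) = 152.9/EI
  span QR: triangular load, peak 22.4: w₀L³/(45EI) = 82.82/EI
  span QR: point load 73 at a = 4.12: Pab(L + b)/(6LEI) = 86.53/EI
  relative rotation θ_0 = (152.9 + 169.3)/EI = 322.3/EI
A unit hogging moment at Q produces rotation L₁/(3EI) + L₂/(3EI) = 3.667/EI.
Compatibility: M_Q·(L₁+L₂)/(3EI) = θ_0, giving M_Q = 87.9 kN·m (hogging).
Span PQ, ΣM about P with M_Q applied at Q: R_Q^{PQ}·5.5 = 173.8 + 87.9, so R_Q^{PQ} = 47.58 kN and R_P = 158 − 47.58 = 110.4 kN.
Span QR, ΣM about R: R_Q^{QR}·5.5 = 326.6 + 87.9, so R_Q^{QR} = 75.36 kN and R_R = 134.6 − 75.36 = 59.24 kN.
R_Q = 47.58 + 75.36 = 122.9 kN.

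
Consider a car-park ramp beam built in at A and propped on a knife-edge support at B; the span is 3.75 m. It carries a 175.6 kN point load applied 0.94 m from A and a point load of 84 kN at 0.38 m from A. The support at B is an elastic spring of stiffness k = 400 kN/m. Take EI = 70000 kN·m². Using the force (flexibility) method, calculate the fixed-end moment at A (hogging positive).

Release the roller at B. Primary structure: cantilever fixed at A.
Free-end deflection of the primary structure under the applied loading (downward +):
  point load 175.6 at a = 0.94: Pa²(3L − a)/(6EI) = 266.6/EI
  point load 84 at a = 0.38: Pa²(3L − a)/(6EI) = 21.97/EI
  δ_0 = 288.6/EI
Tip deflection under a unit load at B: L³/(3EI) = 17.58/EI.
With EI = 70000 kN·m²: δ_0 = 0.004123 m and δ_{BB} = 0.000251 m/kN.
Compatibility — the spring shortens by R_B/k under the reaction it provides: δ_0 − R_B·δ_{BB} = R_B/k. With 1/k = 0.0025 m/kN, R_B = δ_0 / (δ_{BB} + 1/k) = 0.004123 / (0.000251 + 0.0025) = 1.499 kN.
Moment equilibrium about A: M_A = Σ(load moments about A) − R_B·L = 197 − 1.499×3.75 = 191.4 kN·m.

M_A = 191.4 kN·m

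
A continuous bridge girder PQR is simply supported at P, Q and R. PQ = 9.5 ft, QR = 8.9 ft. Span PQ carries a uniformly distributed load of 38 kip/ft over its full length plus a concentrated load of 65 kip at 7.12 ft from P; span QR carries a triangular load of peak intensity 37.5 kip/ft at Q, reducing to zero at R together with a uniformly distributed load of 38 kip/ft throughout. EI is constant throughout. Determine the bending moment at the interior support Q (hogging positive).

Insert a hinge at Q; M_Q is the redundant, and each span becomes simply supported.
End slopes at the hinge Q, treating each span as simply supported:
  span PQ: UDL 38: wL³/(24EI) = 1358/EI
  span PQ: point load 65 at a = 7.12: Pab(L + a)/(6LEI) = 321.2/EI
  span QR: triangular load, peak 37.5: w₀L³/(45EI) = 587.5/EI
  span QR: UDL 38: wL³/(24EI) = 1116/EI
  relative rotation θ_0 = (1679 + 1704)/EI = 3382/EI
A unit hogging moment at Q produces rotation L₁/(3EI) + L₂/(3EI) = 6.133/EI.
Compatibility: M_Q·(L₁+L₂)/(3EI) = θ_0, giving M_Q = 551.5 kip·ft (hogging).

M_Q = 551.5 kip·ft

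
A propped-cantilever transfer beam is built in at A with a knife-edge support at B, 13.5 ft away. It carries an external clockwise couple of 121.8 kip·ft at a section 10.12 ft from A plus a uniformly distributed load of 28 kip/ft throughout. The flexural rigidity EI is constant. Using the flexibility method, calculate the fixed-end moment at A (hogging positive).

Release the roller at B. Primary structure: cantilever fixed at A.
Deflection at B on the released cantilever, summing each load's contribution:
  clockwise couple 121.8 at a = 10.12: M₀a(2L − a)/(2EI) = 10403/EI
  UDL 28: wL⁴/(8EI) = 116253/EI
  δ_0 = 126656/EI
Flexibility coefficient — unit upward force at B: δ_{BB} = L³/(3EI) = 820.1/EI.
Compatibility at B: δ_0 − R_B·δ_{BB} = 0, so R_B = 126656/820.1 = 154.4 kip.
Moment equilibrium about A: M_A = Σ(load moments about A) − R_B·L = 2673 − 154.4×13.5 = 588.4 kip·ft.

M_A = 588.4 kip·ft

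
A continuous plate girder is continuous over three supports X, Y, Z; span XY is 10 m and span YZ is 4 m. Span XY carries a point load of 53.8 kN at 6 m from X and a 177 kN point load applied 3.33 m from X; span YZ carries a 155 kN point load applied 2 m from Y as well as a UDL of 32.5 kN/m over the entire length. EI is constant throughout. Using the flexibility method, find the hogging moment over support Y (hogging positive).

Release continuity at Y by inserting a hinge; the redundant is the internal moment M_Y. The primary structure is two simply-supported spans XY and YZ.
Discontinuity in slope at Y on the released structure — sum the simple-span end rotations:
  span XY: point load 53.8 at a = 6: Pab(L + a)/(6LEI) = 344.3/EI
  span XY: point load 177 at a = 3.33: Pab(L + a)/(6LEI) = 873.4/EI
  span YZ: point load 155 at a = 2: Pab(L + b)/(6LEI) = 155/EI
  span YZ: UDL 32.5: wL³/(24EI) = 86.67/EI
  relative rotation θ_0 = (1218 + 241.7)/EI = 1459/EI
A unit hogging moment at Y produces rotation L₁/(3EI) + L₂/(3EI) = 4.667/EI.
Compatibility: M_Y·(L₁+L₂)/(3EI) = θ_0, giving M_Y = 312.7 kN·m (hogging).

M_Y = 312.7 kN·m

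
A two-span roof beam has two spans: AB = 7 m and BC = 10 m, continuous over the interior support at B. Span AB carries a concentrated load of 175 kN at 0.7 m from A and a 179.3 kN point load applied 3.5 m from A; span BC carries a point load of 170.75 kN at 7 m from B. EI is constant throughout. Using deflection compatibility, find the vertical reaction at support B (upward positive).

Take M_B as the redundant. Released structure: two simple spans AB and BC with a hinge at B.
Rotations at B on the released spans (each span's end-slope, ×1/EI):
  span AB: point load 175 at a = 0.7: Pab(L + a)/(6LEI) = 141.5/EI
  span AB: point load 179.3 at a = 3.5: Pab(L + a)/(6LEI) = 549.1/EI
  span BC: point load 170.75 at a = 7: Pab(L + b)/(6LEI) = 776.9/EI
  relative rotation θ_0 = (690.6 + 776.9)/EI = 1468/EI
A unit hogging moment at B produces rotation L₁/(3EI) + L₂/(3EI) = 5.667/EI.
Slope continuity at B: θ_0 = M_B·5.667/EI, so M_B = 1468/5.667 = 259 kN·m (hogging).
Span AB, ΣM about A with M_B applied at B: R_B^{AB}·7 = 750 + 259, so R_B^{AB} = 144.1 kN and R_A = 354.3 − 144.1 = 210.2 kN.
Span BC, ΣM about C: R_B^{BC}·10 = 512.2 + 259, so R_B^{BC} = 77.12 kN and R_C = 170.8 − 77.12 = 93.63 kN.
R_B = 144.1 + 77.12 = 221.3 kN.

R_B = 221.3 kN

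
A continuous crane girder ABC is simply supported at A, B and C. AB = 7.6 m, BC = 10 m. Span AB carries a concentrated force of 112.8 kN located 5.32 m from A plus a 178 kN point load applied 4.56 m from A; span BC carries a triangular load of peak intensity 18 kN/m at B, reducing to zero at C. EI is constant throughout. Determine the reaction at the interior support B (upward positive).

R_B = 302.8 kN

Release continuity at B by inserting a hinge; the redundant is the internal moment M_B. The primary structure is two simply-supported spans AB and BC.
Rotations at B on the released spans (each span's end-slope, ×1/EI):
  span AB: point load 112.8 at a = 5.32: Pab(L + a)/(6LEI) = 387.7/EI
  span AB: point load 178 at a = 4.56: Pab(L + a)/(6LEI) = 658/EI
  span BC: triangular load, peak 18: w₀L³/(45EI) = 400/EI
  relative rotation θ_0 = (1046 + 400)/EI = 1446/EI
A unit hogging moment at B produces rotation L₁/(3EI) + L₂/(3EI) = 5.867/EI.
Compatibility: M_B·(L₁+L₂)/(3EI) = θ_0, giving M_B = 246.4 kN·m (hogging).
Span AB, ΣM about A with M_B applied at B: R_B^{AB}·7.6 = 1412 + 246.4, so R_B^{AB} = 218.2 kN and R_A = 290.8 − 218.2 = 72.62 kN.
Span BC, ΣM about C: R_B^{BC}·10 = 600 + 246.4, so R_B^{BC} = 84.64 kN and R_C = 90 − 84.64 = 5.358 kN.
R_B = 218.2 + 84.64 = 302.8 kN.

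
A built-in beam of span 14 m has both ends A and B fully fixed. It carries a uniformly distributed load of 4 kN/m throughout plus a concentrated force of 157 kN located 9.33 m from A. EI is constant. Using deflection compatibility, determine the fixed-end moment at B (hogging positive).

M_B = 391 kN·m

Take the two fixed-end moments M_A, M_B as redundants; the released structure is the simple span AB.
On the primary (simply-supported) span, the end slopes from the loading are:
  at A: UDL 4: wL³/(24EI) = 457.3/EI
  at B: UDL 4: wL³/(24EI) = 457.3/EI
  at A: point load 157 at a = 9.33: Pab(L + b)/(6LEI) = 1520/EI
  at B: point load 157 at a = 9.33: Pab(L + a)/(6LEI) = 1900/EI
  θ_A0 = 1978/EI,  θ_B0 = 2357/EI
Flexibility coefficients: a unit moment at one end gives L/(3EI) there and L/(6EI) at the far end, so f₁₁ = f₂₂ = 4.667/EI and f₁₂ = f₂₁ = 2.333/EI.
Compatibility — zero rotation at each built-in end:
  4.667 M_A + 2.333 M_B = 1978
  2.333 M_A + 4.667 M_B = 2357
Solving the pair gives M_A = 228.3 kN·m and M_B = 391 kN·m (hogging).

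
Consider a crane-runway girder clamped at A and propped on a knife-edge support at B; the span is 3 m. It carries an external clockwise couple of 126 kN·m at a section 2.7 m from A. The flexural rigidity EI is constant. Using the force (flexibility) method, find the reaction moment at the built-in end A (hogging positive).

M_A = -61.11 kN·m

Remove the prop at B; the released (primary) structure is a cantilever built in at A.
Deflection at B on the released cantilever, summing each load's contribution:
  clockwise couple 126 at a = 2.7: M₀a(2L − a)/(2EI) = 561.3/EI
Tip deflection under a unit load at B: L³/(3EI) = 9/EI.
The prop prevents deflection at B: R_B = δ_0/δ_{BB} = 561.3/9 = 62.37 kN.
Moment equilibrium about A: M_A = Σ(load moments about A) − R_B·L = 126 − 62.37×3 = -61.11 kN·m.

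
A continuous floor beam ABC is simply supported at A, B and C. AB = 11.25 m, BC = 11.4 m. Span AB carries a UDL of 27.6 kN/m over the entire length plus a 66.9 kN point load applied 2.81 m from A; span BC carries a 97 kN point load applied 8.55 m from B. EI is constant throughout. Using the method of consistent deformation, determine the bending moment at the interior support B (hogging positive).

Release continuity at B by inserting a hinge; the redundant is the internal moment M_B. The primary structure is two simply-supported spans AB and BC.
End slopes at the hinge B, treating each span as simply supported:
  span AB: UDL 27.6: wL³/(24EI) = 1637/EI
  span AB: point load 66.9 at a = 2.81: Pab(L + a)/(6LEI) = 330.5/EI
  span BC: point load 97 at a = 8.55: Pab(L + b)/(6LEI) = 492.4/EI
  relative rotation θ_0 = (1968 + 492.4)/EI = 2460/EI
A unit hogging moment at B produces rotation L₁/(3EI) + L₂/(3EI) = 7.55/EI.
Slope continuity at B: θ_0 = M_B·7.55/EI, so M_B = 2460/7.55 = 325.9 kN·m (hogging).

M_B = 325.9 kN·m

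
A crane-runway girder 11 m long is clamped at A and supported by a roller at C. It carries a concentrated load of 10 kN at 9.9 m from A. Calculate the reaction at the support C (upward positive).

Choose R_C as the redundant. The primary structure is the cantilever fixed at A.
Primary-structure tip deflection at C by superposition:
  point load 10 at a = 9.9: Pa²(3L − a)/(6EI) = 3773/EI
Flexibility coefficient — unit upward force at C: δ_{CC} = L³/(3EI) = 443.7/EI.
The prop prevents deflection at C: R_C = δ_0/δ_{CC} = 3773/443.7 = 8.505 kN.

R_C = 8.505 kN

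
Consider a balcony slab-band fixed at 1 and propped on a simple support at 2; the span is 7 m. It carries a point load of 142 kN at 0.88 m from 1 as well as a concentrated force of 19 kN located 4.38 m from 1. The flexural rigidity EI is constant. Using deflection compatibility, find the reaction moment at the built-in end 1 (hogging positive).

M_1 = 123.8 kN·m

Remove the prop at 2; the released (primary) structure is a cantilever built in at 1.
Deflection at 2 on the released cantilever, summing each load's contribution:
  point load 142 at a = 0.88: Pa²(3L − a)/(6EI) = 368.7/EI
  point load 19 at a = 4.38: Pa²(3L − a)/(6EI) = 1010/EI
  δ_0 = 1378/EI
Tip deflection under a unit load at 2: L³/(3EI) = 114.3/EI.
The prop prevents deflection at 2: R_2 = δ_0/δ_{22} = 1378/114.3 = 12.06 kN.
Moment equilibrium about 1: M_1 = Σ(load moments about 1) − R_2·L = 208.2 − 12.06×7 = 123.8 kN·m.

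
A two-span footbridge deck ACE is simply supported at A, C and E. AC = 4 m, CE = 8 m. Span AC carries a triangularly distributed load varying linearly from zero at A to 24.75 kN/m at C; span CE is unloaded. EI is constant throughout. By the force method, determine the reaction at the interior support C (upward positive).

R_C = 36.3 kN

Take M_C as the redundant. Released structure: two simple spans AC and CE with a hinge at C.
End slopes at the hinge C, treating each span as simply supported:
  span AC: triangular load, peak 24.75: w₀L³/(45EI) = 35.2/EI
  relative rotation θ_0 = (35.2 + 0)/EI = 35.2/EI
A unit hogging moment at C produces rotation L₁/(3EI) + L₂/(3EI) = 4/EI.
Compatibility: M_C·(L₁+L₂)/(3EI) = θ_0, giving M_C = 8.8 kN·m (hogging).
Span AC, ΣM about A with M_C applied at C: R_C^{AC}·4 = 132 + 8.8, so R_C^{AC} = 35.2 kN and R_A = 49.5 − 35.2 = 14.3 kN.
Span CE, ΣM about E: R_C^{CE}·8 = 0 + 8.8, so R_C^{CE} = 1.1 kN and R_E = 0 − 1.1 = -1.1 kN.
R_C = 35.2 + 1.1 = 36.3 kN.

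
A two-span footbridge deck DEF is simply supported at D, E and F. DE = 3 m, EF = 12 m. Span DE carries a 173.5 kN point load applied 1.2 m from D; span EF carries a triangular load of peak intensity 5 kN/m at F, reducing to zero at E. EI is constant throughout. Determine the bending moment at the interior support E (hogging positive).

Insert a hinge at E; M_E is the redundant, and each span becomes simply supported.
Rotations at E on the released spans (each span's end-slope, ×1/EI):
  span DE: point load 173.5 at a = 1.2: Pab(L + a)/(6LEI) = 87.44/EI
  span EF: triangular load, peak 5: 7w₀L³/(360EI) = 168/EI
  relative rotation θ_0 = (87.44 + 168)/EI = 255.4/EI
A unit hogging moment at E produces rotation L₁/(3EI) + L₂/(3EI) = 5/EI.
Slope continuity at E: θ_0 = M_E·5/EI, so M_E = 255.4/5 = 51.09 kN·m (hogging).

M_E = 51.09 kN·m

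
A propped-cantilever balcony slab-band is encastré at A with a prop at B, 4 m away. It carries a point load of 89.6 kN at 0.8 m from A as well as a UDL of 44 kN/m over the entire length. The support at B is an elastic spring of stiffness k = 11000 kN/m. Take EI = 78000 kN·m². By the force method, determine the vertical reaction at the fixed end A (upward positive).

R_A = 212.3 kN

Remove the prop at B; the released (primary) structure is a cantilever built in at A.
Downward deflection at the released point B due to the loads:
  point load 89.6 at a = 0.8: Pa²(3L − a)/(6EI) = 107/EI
  UDL 44: wL⁴/(8EI) = 1408/EI
  δ_0 = 1515/EI
Flexibility coefficient — unit upward force at B: δ_{BB} = L³/(3EI) = 21.33/EI.
With EI = 78000 kN·m²: δ_0 = 0.019424 m and δ_{BB} = 0.000274 m/kN.
Compatibility — the spring shortens by R_B/k under the reaction it provides: δ_0 − R_B·δ_{BB} = R_B/k. With 1/k = 0.000091 m/kN, R_B = δ_0 / (δ_{BB} + 1/k) = 0.019424 / (0.000274 + 0.000091) = 53.3 kN.
Vertical equilibrium: R_A = ΣP − R_B = 265.6 − 53.3 = 212.3 kN.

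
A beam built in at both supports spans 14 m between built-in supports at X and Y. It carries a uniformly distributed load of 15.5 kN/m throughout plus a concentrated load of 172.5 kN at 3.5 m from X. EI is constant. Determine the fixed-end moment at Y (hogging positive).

M_Y = 366.4 kN·m

Take the two fixed-end moments M_X, M_Y as redundants; the released structure is the simple span XY.
End rotations of the released simple span under the applied load (×1/EI):
  at X: UDL 15.5: wL³/(24EI) = 1772/EI
  at Y: UDL 15.5: wL³/(24EI) = 1772/EI
  at X: point load 172.5 at a = 3.5: Pab(L + b)/(6LEI) = 1849/EI
  at Y: point load 172.5 at a = 3.5: Pab(L + a)/(6LEI) = 1321/EI
  θ_X0 = 3621/EI,  θ_Y0 = 3093/EI
Flexibility coefficients: a unit moment at one end gives L/(3EI) there and L/(6EI) at the far end, so f₁₁ = f₂₂ = 4.667/EI and f₁₂ = f₂₁ = 2.333/EI.
Compatibility — zero rotation at each built-in end:
  4.667 M_X + 2.333 M_Y = 3621
  2.333 M_X + 4.667 M_Y = 3093
Solving the pair gives M_X = 592.8 kN·m and M_Y = 366.4 kN·m (hogging).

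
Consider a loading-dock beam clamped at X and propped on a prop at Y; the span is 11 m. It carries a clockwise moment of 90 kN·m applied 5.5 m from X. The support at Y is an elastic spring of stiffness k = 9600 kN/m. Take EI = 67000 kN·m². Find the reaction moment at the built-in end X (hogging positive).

Choose R_Y as the redundant. The primary structure is the cantilever fixed at X.
Downward deflection at the released point Y due to the loads:
  clockwise couple 90 at a = 5.5: M₀a(2L − a)/(2EI) = 4084/EI
Flexibility coefficient — unit upward force at Y: δ_{YY} = L³/(3EI) = 443.7/EI.
With EI = 67000 kN·m²: δ_0 = 0.060951 m and δ_{YY} = 0.006622 m/kN.
Compatibility — the spring shortens by R_Y/k under the reaction it provides: δ_0 − R_Y·δ_{YY} = R_Y/k. With 1/k = 0.000104 m/kN, R_Y = δ_0 / (δ_{YY} + 1/k) = 0.060951 / (0.006622 + 0.000104) = 9.062 kN.
Moment equilibrium about X: M_X = Σ(load moments about X) − R_Y·L = 90 − 9.062×11 = -9.682 kN·m.

M_X = -9.682 kN·m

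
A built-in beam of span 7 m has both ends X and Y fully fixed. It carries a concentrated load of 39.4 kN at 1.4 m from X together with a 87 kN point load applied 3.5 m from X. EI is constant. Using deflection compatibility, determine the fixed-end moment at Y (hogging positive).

M_Y = 84.95 kN·m

Release both end moments; the primary structure is a simply-supported span XY with redundants M_X and M_Y.
Simple-span end rotations at X and Y under the given loads:
  at X: point load 39.4 at a = 1.4: Pab(L + b)/(6LEI) = 92.67/EI
  at Y: point load 39.4 at a = 1.4: Pab(L + a)/(6LEI) = 61.78/EI
  at X: point load 87 at a = 3.5: Pab(L + b)/(6LEI) = 266.4/EI
  at Y: point load 87 at a = 3.5: Pab(L + a)/(6LEI) = 266.4/EI
  θ_X0 = 359.1/EI,  θ_Y0 = 328.2/EI
Flexibility coefficients: a unit moment at one end gives L/(3EI) there and L/(6EI) at the far end, so f₁₁ = f₂₂ = 2.333/EI and f₁₂ = f₂₁ = 1.167/EI.
Compatibility — zero rotation at each built-in end:
  2.333 M_X + 1.167 M_Y = 359.1
  1.167 M_X + 2.333 M_Y = 328.2
Solving the pair gives M_X = 111.4 kN·m and M_Y = 84.95 kN·m (hogging).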